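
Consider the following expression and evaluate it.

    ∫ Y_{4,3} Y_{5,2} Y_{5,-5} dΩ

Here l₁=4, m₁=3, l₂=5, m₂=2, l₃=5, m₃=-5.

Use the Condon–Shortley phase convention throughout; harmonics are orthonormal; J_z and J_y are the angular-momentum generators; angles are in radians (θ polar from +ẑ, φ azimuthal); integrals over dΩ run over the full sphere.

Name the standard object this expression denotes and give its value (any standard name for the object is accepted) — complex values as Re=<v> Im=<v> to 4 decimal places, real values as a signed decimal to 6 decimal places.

Gaunt coefficient, +0.140629

This is a Gaunt coefficient — the integral of a triple product of spherical harmonics over the sphere.
Checks pass: Σm=0; 14 even; l₃=5∈[1,9].
(2·4+1)(2·5+1)(2·5+1) = 1089
Δ: 4! 4! 6! / 15! → 1/3153150
sum: t=0:+1/69120 t=1:−1/1728 t=2:+1/576 t=3:−1/1728 t=4:+1/69120 = 7/11520
3j²(4 5 5; 0 0 0) = Δ·Π!·Σ² = 2/143  (sign -1)
sum: t=1:−1/103680 = -1/103680
3j²(4 5 5; 3 2 -5) = Δ·Π!·Σ² = 7/429  (sign -1)
combine: 4πI² = 1089·2/143·7/429 = 42/169
take √, sign +1: I = 0.14062948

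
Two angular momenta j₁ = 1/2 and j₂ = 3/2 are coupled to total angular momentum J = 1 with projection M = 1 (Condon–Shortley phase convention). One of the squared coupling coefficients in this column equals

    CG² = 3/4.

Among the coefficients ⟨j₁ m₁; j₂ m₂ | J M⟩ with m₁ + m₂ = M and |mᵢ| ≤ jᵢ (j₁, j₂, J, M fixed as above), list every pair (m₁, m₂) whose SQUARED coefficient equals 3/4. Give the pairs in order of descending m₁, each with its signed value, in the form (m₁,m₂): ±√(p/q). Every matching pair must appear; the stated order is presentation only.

Admissible pairs with m₁+m₂ = M = 1: (-1/2,3/2), (1/2,1/2)
  (m₁,m₂)=(1/2,1/2): CG² = 1/4, CG = +√(1/4)
  (m₁,m₂)=(-1/2,3/2): CG² = 3/4, CG = −√(3/4)   ← matches the target
Pairs with CG² = 3/4: (-1/2,3/2): −√(3/4)

(-1/2,3/2): −√(3/4)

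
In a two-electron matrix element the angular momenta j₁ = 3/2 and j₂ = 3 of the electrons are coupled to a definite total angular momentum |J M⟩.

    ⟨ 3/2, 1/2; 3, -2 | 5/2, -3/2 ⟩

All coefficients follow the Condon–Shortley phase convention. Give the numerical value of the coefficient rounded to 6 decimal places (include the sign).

+√(1/14) ≈ +0.267261

j₁+j₂−J=2  J+j₁−j₂=1  J−j₁+j₂=4  j₁+j₂+J+1=8
(j₁±m₁, j₂±m₂, J±M) = (2,1,1,5,1,4)
P² = 288/7
sum k=0..1:
  [0] +1/12 = 1/12
  [1] −1/24 = -1/24
S = 1/24
C² = P²·S² = 1/14 ; C = +0.267261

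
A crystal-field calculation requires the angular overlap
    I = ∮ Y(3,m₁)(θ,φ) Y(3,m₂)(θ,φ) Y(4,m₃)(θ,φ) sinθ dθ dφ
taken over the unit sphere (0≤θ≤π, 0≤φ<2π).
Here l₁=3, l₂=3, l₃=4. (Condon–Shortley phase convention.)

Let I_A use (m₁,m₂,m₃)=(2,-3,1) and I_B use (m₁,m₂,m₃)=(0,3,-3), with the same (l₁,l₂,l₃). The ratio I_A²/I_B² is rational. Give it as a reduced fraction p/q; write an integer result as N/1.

l's match ⇒ only the (l;m) 3-j factors differ between A and B.
A: triangle coeff Δ(3,3,4) = 1/34650; Σ_t [0,0]: t=0:+1/288 = 1/288; (3j)²=5/231 [(3 3 4; 2 -3 1)], sign=-1
B: triangle coeff Δ(3,3,4) = 1/34650; Σ_t [2,2]: t=2:+1/288 = 1/288; (3j)²=1/22 [(3 3 4; 0 3 -3)], sign=-1
I_A²/I_B² = (5/231)/(1/22) = 10/21

10/21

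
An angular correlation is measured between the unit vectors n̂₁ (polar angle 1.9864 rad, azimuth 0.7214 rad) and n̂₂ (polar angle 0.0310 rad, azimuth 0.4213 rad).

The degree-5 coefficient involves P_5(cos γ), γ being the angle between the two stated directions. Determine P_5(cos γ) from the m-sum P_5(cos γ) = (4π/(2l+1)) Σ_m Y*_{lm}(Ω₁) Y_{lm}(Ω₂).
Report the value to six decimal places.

-0.298572

Summing Y*_{l m}(θ₁,φ₁)·Y_{l m}(θ₂,φ₂) over m ∈ [−5, 5]; prefactor 4π/(2·5+1) = 1.142397:
  term(m=-5) = (0.000000, 0.000000)   from Y*(Ω₁)=(-0.265832, -0.133501), Y(Ω₂)=(-0.000000, -0.000000)
  term(m=-4) = (-0.000000, -0.000001)   from Y*(Ω₁)=(0.401606, -0.105114), Y(Ω₂)=(-0.000000, -0.000001)
  term(m=-3) = (0.000006, 0.000008)   from Y*(Ω₁)=(-0.069187, 0.102576), Y(Ω₂)=(0.000025, -0.000078)
  term(m=-2) = (0.000785, 0.000537)   from Y*(Ω₁)=(0.037355, 0.290249), Y(Ω₂)=(0.002163, -0.002426)
  term(m=-1) = (-0.016043, -0.004965)   from Y*(Ω₁)=(-0.159319, -0.140129), Y(Ω₂)=(0.072229, -0.032368)
  term(m=+0) = (-0.230851, -0.000000)   from Y*(Ω₁)=(-0.248529, -0.000000), Y(Ω₂)=(0.928871, 0.000000)
  term(m=+1) = (-0.016043, 0.004965)   from Y*(Ω₁)=(0.159319, -0.140129), Y(Ω₂)=(-0.072229, -0.032368)
  term(m=+2) = (0.000785, -0.000537)   from Y*(Ω₁)=(0.037355, -0.290249), Y(Ω₂)=(0.002163, 0.002426)
  term(m=+3) = (0.000006, -0.000008)   from Y*(Ω₁)=(0.069187, 0.102576), Y(Ω₂)=(-0.000025, -0.000078)
  term(m=+4) = (-0.000000, 0.000001)   from Y*(Ω₁)=(0.401606, 0.105114), Y(Ω₂)=(-0.000000, 0.000001)
  term(m=+5) = (0.000000, -0.000000)   from Y*(Ω₁)=(0.265832, -0.133501), Y(Ω₂)=(0.000000, -0.000000)
Σ over m = (-0.261356, 0.000000); ×(4π/11) → (-0.298572, 0.000000). Real part: -0.298572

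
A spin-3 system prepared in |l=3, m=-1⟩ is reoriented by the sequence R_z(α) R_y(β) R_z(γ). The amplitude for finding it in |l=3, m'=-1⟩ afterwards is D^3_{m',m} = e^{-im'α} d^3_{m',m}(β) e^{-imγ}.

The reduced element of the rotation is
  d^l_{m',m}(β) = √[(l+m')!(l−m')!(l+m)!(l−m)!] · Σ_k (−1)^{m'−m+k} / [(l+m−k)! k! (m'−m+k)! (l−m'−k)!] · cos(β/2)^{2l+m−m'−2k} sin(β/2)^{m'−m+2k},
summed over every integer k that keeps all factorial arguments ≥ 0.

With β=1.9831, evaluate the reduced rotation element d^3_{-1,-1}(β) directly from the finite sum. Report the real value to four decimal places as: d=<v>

d=0.4057

d^3_{-1,-1}(β=1.9831) via the finite sum:
Half-angle: c=0.547393, s=0.836875. N=√(2·24·2·24)=48.000000
k: max(0,(-1)−(-1))=0 … min(3+(-1),3−(-1))=2
  k=0: (−1)^0·48.0000/(48)·0.5474^6·0.8369^0 = +0.026903
  k=1: (−1)^1·48.0000/(6)·0.5474^4·0.8369^2 = -0.503048
  k=2: (−1)^2·48.0000/(8)·0.5474^2·0.8369^4 = +0.881848
d^3_{-1,-1}(1.9831) = +0.026903 -0.503048 +0.881848 = +0.405702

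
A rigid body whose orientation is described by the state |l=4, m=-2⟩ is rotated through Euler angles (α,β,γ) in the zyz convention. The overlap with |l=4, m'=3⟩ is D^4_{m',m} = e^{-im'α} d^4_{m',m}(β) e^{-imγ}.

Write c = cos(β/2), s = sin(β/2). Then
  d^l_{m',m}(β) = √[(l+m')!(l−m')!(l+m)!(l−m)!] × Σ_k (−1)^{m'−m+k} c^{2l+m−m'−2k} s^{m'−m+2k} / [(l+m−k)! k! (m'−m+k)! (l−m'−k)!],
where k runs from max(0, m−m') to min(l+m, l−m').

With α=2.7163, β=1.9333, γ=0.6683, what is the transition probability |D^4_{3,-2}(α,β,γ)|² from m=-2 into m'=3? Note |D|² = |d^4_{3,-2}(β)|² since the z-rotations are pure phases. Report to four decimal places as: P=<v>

Split into d^4_{3,-2}(β=1.9333) × two z-phases.
Half-angle: c=0.568060, s=0.822987. N=√(5040·1·2·720)=2693.993318
The bounds max(0,m−m')=0 and min(l+m,l−m')=1 give 2 terms
  k=0: (−1)^5·2693.9933/(240)·0.5681^3·0.8230^5 = -0.776843
  k=1: (−1)^6·2693.9933/(720)·0.5681^1·0.8230^7 = +0.543513
d^4_{3,-2}(1.9333) = -0.776843 +0.543513 = -0.233329
|D^4_{3,-2}|² = |d^4_{3,-2}(β)|² = (-0.233329)² = 0.054443 (the z-rotation phases have unit modulus)

P=0.0544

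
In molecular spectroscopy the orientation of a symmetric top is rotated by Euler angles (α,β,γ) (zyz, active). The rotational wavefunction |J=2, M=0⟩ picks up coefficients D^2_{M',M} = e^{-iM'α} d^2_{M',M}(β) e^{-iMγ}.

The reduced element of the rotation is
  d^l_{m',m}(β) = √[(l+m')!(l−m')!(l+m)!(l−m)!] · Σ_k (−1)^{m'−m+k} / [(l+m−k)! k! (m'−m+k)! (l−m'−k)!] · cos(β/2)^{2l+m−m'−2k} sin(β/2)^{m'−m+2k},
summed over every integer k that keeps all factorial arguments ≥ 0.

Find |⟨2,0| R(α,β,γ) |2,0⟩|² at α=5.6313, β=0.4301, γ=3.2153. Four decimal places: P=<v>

Split into d^2_{0,0}(β=0.4301) × two z-phases.
c=cos(0.430100/2)=0.976966, s=sin(0.430100/2)=0.213396; N=√[2·2·2·2]=4.000000
k∈{0,1,2} keeps every argument non-negative
  k=0: (−1)^0·4.0000/(4)·0.9770^4·0.2134^0 = +0.910998
  k=1: (−1)^1·4.0000/(1)·0.9770^2·0.2134^2 = -0.173857
  k=2: (−1)^2·4.0000/(4)·0.9770^0·0.2134^4 = +0.002074
d^2_{0,0}(0.4301) = +0.910998 -0.173857 +0.002074 = +0.739214
|D^2_{0,0}|² = |d^2_{0,0}(β)|² = (+0.739214)² = 0.546438 (the z-rotation phases have unit modulus)

P=0.5464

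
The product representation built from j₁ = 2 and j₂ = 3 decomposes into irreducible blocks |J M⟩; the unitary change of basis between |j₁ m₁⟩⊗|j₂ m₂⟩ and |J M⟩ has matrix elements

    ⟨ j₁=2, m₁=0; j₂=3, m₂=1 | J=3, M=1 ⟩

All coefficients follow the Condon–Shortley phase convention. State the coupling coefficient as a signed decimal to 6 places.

-0.387298

j₁+j₂−J=2  J+j₁−j₂=2  J−j₁+j₂=4  j₁+j₂+J+1=9
(j₁±m₁, j₂±m₂, J±M) = (2,2,4,2,4,2)
P² = 256/15
sum k=0..2:
  [0] +1/96 = 1/96
  [1] −1/6 = -1/6
  [2] +1/16 = 1/16
S = -3/32
C² = P²·S² = 3/20 ; C = -0.387298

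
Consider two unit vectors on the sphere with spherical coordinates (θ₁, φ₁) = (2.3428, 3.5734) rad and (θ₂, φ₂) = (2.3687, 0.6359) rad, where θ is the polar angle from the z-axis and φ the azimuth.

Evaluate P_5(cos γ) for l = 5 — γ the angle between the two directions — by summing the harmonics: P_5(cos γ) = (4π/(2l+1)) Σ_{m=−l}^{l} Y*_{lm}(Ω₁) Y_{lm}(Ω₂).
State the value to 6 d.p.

0.017794

Addition theorem: P_5(cos γ) = (4π/11) Σ_m Y*_{lm}(Ω₁) Y_{lm}(Ω₂), m = −5…5:
  [-5]  conj(Y_{5,-5})(Ω₁) = +0.048638-0.072920i ; Y_{5,-5}(Ω₂) = -0.076959+0.002919i ; Δ = -0.003530+0.005754i
  [-4]  conj(Y_{5,-4})(Ω₁) = +0.042042-0.266560i ; Y_{5,-4}(Ω₂) = +0.206375+0.140582i ; Δ = +0.046150-0.049101i
  [-3]  conj(Y_{5,-3})(Ω₁) = -0.116936-0.413856i ; Y_{5,-3}(Ω₂) = -0.140615-0.401464i ; Δ = -0.149705+0.105140i
  [-2]  conj(Y_{5,-2})(Ω₁) = -0.181321-0.212161i ; Y_{5,-2}(Ω₂) = -0.093647+0.303816i ; Δ = +0.081438-0.035220i
  [-1]  conj(Y_{5,-1})(Ω₁) = +0.175071+0.080675i ; Y_{5,-1}(Ω₂) = -0.118597+0.087547i ; Δ = -0.027826+0.005759i
  [+0]  conj(Y_{5,0})(Ω₁) = +0.338150-0.000000i ; Y_{5,0}(Ω₂) = +0.362331+0.000000i ; Δ = +0.122522+0.000000i
  [+1]  conj(Y_{5,1})(Ω₁) = -0.175071+0.080675i ; Y_{5,1}(Ω₂) = +0.118597+0.087547i ; Δ = -0.027826-0.005759i
  [+2]  conj(Y_{5,2})(Ω₁) = -0.181321+0.212161i ; Y_{5,2}(Ω₂) = -0.093647-0.303816i ; Δ = +0.081438+0.035220i
  [+3]  conj(Y_{5,3})(Ω₁) = +0.116936-0.413856i ; Y_{5,3}(Ω₂) = +0.140615-0.401464i ; Δ = -0.149705-0.105140i
  [+4]  conj(Y_{5,4})(Ω₁) = +0.042042+0.266560i ; Y_{5,4}(Ω₂) = +0.206375-0.140582i ; Δ = +0.046150+0.049101i
  [+5]  conj(Y_{5,5})(Ω₁) = -0.048638-0.072920i ; Y_{5,5}(Ω₂) = +0.076959+0.002919i ; Δ = -0.003530-0.005754i
Total Σ_m = +0.015576+0.000000i. Multiply by 1.142397: +0.017794+0.000000i. P_5(cos γ) = 0.017794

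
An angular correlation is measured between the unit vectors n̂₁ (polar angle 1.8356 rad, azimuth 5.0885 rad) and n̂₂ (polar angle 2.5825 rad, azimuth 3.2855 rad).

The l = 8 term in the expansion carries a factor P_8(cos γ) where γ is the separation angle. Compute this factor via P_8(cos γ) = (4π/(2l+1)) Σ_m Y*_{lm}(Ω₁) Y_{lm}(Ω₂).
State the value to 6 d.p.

0.173069

Term-by-term m-sum for l=8 (normalisation 4π/17 = 0.739198):
  term(m=-8) = -0.00035 + 0.00120j   from Y*(Ω₁)=-0.38465 + 0.05135j, Y(Ω₂)=0.00132 - 0.00295j
  term(m=-7) = 0.00868 + 0.00047j   from Y*(Ω₁)=0.20505 + 0.36761j, Y(Ω₂)=0.01103 - 0.01745j
  term(m=-6) = -0.00012 - 0.00067j   from Y*(Ω₁)=0.00529 - 0.00646j, Y(Ω₂)=0.05327 - 0.06231j
  term(m=-5) = 0.07260 - 0.03154j   from Y*(Ω₁)=0.33482 + 0.10716j, Y(Ω₂)=0.16935 - 0.14839j
  term(m=-4) = -0.03558 - 0.04760j   from Y*(Ω₁)=-0.00926 - 0.13940j, Y(Ω₂)=0.35682 - 0.23155j
  term(m=-3) = 0.09106 - 0.10886j   from Y*(Ω₁)=0.26040 - 0.12338j, Y(Ω₂)=0.44733 - 0.20609j
  term(m=-2) = -0.03001 - 0.01503j   from Y*(Ω₁)=-0.13940 - 0.13045j, Y(Ω₂)=0.16856 - 0.04990j
  term(m=-1) = -0.02019 + 0.08536j   from Y*(Ω₁)=0.09368 - 0.23722j, Y(Ω₂)=-0.34036 + 0.04932j
  term(m=+0) = 0.06196 + 0.00000j   from Y*(Ω₁)=-0.20455 + 0.00000j, Y(Ω₂)=-0.30289 + 0.00000j
  term(m=+1) = -0.02019 - 0.08536j   from Y*(Ω₁)=-0.09368 - 0.23722j, Y(Ω₂)=0.34036 + 0.04932j
  term(m=+2) = -0.03001 + 0.01503j   from Y*(Ω₁)=-0.13940 + 0.13045j, Y(Ω₂)=0.16856 + 0.04990j
  term(m=+3) = 0.09106 + 0.10886j   from Y*(Ω₁)=-0.26040 - 0.12338j, Y(Ω₂)=-0.44733 - 0.20609j
  term(m=+4) = -0.03558 + 0.04760j   from Y*(Ω₁)=-0.00926 + 0.13940j, Y(Ω₂)=0.35682 + 0.23155j
  term(m=+5) = 0.07260 + 0.03154j   from Y*(Ω₁)=-0.33482 + 0.10716j, Y(Ω₂)=-0.16935 - 0.14839j
  term(m=+6) = -0.00012 + 0.00067j   from Y*(Ω₁)=0.00529 + 0.00646j, Y(Ω₂)=0.05327 + 0.06231j
  term(m=+7) = 0.00868 - 0.00047j   from Y*(Ω₁)=-0.20505 + 0.36761j, Y(Ω₂)=-0.01103 - 0.01745j
  term(m=+8) = -0.00035 - 0.00120j   from Y*(Ω₁)=-0.38465 - 0.05135j, Y(Ω₂)=0.00132 + 0.00295j
Accumulated sum 0.23413 - 0.00000j; after 4π/(2l+1) scaling, 0.17307 - 0.00000j ⇒ P_8 = 0.173069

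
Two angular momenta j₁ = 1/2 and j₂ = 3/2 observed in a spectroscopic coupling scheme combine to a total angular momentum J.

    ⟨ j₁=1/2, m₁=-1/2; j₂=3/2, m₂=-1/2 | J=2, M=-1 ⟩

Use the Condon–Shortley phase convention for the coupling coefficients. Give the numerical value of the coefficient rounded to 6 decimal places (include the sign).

+0.866025

j₁+j₂−J=0  J+j₁−j₂=1  J−j₁+j₂=3  j₁+j₂+J+1=5
(j₁±m₁, j₂±m₂, J±M) = (0,1,1,2,1,3)
P² = 3
sum k=0..0:
  [0] +1/2 = 1/2
S = 1/2
C² = P²·S² = 3/4 ; C = +0.866025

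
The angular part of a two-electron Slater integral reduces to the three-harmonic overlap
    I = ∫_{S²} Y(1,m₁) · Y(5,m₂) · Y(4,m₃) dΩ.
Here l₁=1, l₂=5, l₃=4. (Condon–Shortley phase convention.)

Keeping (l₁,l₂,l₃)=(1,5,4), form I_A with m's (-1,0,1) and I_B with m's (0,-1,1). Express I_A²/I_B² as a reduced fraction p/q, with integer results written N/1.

5/12

Same 1,5,4: normalisation and zero-m 3j drop out of the ratio.
A: Δ: 2! 0! 8! / 11! → 1/495; sum: t=2:+1/1440 = 1/1440; 3j²(1 5 4; -1 0 1) = Δ·Π!·Σ² = 2/99  (sign -1)
B: Δ: 2! 0! 8! / 11! → 1/495; sum: t=1:−1/720 = -1/720; 3j²(1 5 4; 0 -1 1) = Δ·Π!·Σ² = 8/165  (sign +1)
I_A²/I_B² = (2/99)/(8/165) = 5/12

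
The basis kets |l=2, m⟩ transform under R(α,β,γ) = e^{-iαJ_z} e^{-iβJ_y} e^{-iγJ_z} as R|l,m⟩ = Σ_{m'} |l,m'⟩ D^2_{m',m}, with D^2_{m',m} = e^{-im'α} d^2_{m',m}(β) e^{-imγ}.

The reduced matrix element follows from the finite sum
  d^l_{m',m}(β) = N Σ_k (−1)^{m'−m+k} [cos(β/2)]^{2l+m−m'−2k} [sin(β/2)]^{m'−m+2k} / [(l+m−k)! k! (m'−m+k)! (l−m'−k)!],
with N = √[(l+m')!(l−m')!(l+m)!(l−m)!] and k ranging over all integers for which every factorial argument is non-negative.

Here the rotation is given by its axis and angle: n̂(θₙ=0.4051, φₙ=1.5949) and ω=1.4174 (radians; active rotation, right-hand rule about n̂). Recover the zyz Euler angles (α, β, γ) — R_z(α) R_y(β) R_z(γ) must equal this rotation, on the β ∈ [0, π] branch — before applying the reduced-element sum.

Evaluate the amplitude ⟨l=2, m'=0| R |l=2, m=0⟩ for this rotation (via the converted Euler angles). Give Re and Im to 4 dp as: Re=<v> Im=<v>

Re=0.6312 Im=0.0000

Axis–angle → zyz. n̂ = (sinθₙcosφₙ, sinθₙsinφₙ, cosθₙ) = (-0.009499, +0.393996, +0.919063), ω = 1.4174.
R = I cosω + sinω [n̂]ₓ + (1−cosω) n̂n̂ᵀ gives
  R = [+0.152872, -0.911442, +0.381974; +0.905101, +0.284310, +0.316166; -0.396766, +0.297392, +0.868409]
β = atan2(√(R₁₃²+R₂₃²), R₃₃) = 0.518811; α = atan2(R₂₃, R₁₃) mod 2π = 0.691414; γ = atan2(R₃₂, −R₃₁) mod 2π = 0.643207
D^2_{0,0}(0.6914,0.5188,0.6432) = e^{-i·0·0.6914}·d^2_{0,0}(0.5188)·e^{-i·0·0.6432}. Compute d first:
Half-angle: c=0.966543, s=0.256506. N=√(2·2·2·2)=4.000000
The bounds max(0,m−m')=0 and min(l+m,l−m')=2 give 3 terms
  k=0: (−1)^0·4.0000/(4)·0.9665^4·0.2565^0 = +0.872738
  k=1: (−1)^1·4.0000/(1)·0.9665^2·0.2565^2 = -0.245865
  k=2: (−1)^2·4.0000/(4)·0.9665^0·0.2565^4 = +0.004329
d^2_{0,0}(0.5188) = +0.872738 -0.245865 +0.004329 = +0.631202
Phases: e^{-i·(0)·0.6914}=+1.000000+0.000000i, e^{-i·(0)·0.6432}=+1.000000+0.000000i ⇒ D=+0.631202+0.000000i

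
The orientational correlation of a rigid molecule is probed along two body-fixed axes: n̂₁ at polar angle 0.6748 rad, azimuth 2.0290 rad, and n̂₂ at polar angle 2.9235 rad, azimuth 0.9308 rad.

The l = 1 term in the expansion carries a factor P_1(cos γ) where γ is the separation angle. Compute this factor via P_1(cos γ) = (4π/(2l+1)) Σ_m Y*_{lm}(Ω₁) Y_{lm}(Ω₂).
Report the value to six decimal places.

Summing Y*_{l m}(θ₁,φ₁)·Y_{l m}(θ₂,φ₂) over m ∈ [−1, 1]; prefactor 4π/(2·1+1) = 4.188790:
  m=-1: Y*=-0.09548 + 0.19358j  Y=0.04464 - 0.05996j  product 0.00734 + 0.01437j
  m=+0: Y*=0.38152 + 0.00000j  Y=-0.47703 + 0.00000j  product -0.18199 + 0.00000j
  m=+1: Y*=0.09548 + 0.19358j  Y=-0.04464 - 0.05996j  product 0.00734 - 0.01437j
Total Σ_m = -0.16730 + 0.00000j. Multiply by 4.188790: -0.70080 + 0.00000j. P_1(cos γ) = -0.700804

-0.700804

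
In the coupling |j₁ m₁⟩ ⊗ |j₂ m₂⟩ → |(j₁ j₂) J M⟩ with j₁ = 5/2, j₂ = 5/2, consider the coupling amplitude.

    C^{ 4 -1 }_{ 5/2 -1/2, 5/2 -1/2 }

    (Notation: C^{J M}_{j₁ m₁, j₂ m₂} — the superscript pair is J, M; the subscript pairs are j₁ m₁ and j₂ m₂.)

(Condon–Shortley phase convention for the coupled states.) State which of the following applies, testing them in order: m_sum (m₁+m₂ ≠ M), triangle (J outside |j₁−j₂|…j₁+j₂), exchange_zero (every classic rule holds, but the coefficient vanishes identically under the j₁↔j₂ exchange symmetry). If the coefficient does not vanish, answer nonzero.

m-sum: m₁+m₂ = -1/2+(-1/2) = -1, M = -1  ✓
triangle: |j₁−j₂| = 0 ≤ J = 4 ≤ j₁+j₂ = 5  ✓
exchange: j₁=j₂ and m₁=m₂, and (−1)^(j₁+j₂−J) = (−1)^1 = −1 forces ⟨j₁m₁;j₂m₂|JM⟩ = −⟨j₂m₂;j₁m₁|JM⟩ = −⟨j₁m₁;j₂m₂|JM⟩ ⇒ the coefficient vanishes identically
Racah sum check: Σ_k collapses to 0 ⇒ CG = 0

exchange_zero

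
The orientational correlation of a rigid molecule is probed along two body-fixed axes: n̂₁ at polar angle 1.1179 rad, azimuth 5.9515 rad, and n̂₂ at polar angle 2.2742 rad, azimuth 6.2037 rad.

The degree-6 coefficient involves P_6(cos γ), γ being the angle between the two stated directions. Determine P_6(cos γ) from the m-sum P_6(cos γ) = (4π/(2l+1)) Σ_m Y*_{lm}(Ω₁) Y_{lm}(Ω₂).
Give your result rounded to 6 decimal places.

0.269479

Term-by-term m-sum for l=6 (normalisation 4π/13 = 0.966644):
  m=-6: Y*=-0.103956-0.233216i  Y=+0.084445+0.043632i  product +0.001397-0.024230i
  m=-5: Y*=-0.037671-0.428780i  Y=-0.257494-0.108086i  product -0.036645+0.114480i
  m=-4: Y*=+0.062342-0.250351i  Y=+0.412968+0.135910i  product +0.059770-0.094914i
  m=-3: Y*=-0.100846+0.155363i  Y=-0.290947-0.070724i  product +0.040329-0.038070i
  m=-2: Y*=-0.256589+0.200529i  Y=-0.141131-0.022627i  product +0.040750-0.022495i
  m=-1: Y*=+0.071377-0.024583i  Y=+0.359584+0.028642i  product +0.026370-0.006795i
  m=+0: Y*=+0.329142-0.000000i  Y=+0.045074+0.000000i  product +0.014836+0.000000i
  m=+1: Y*=-0.071377-0.024583i  Y=-0.359584+0.028642i  product +0.026370+0.006795i
  m=+2: Y*=-0.256589-0.200529i  Y=-0.141131+0.022627i  product +0.040750+0.022495i
  m=+3: Y*=+0.100846+0.155363i  Y=+0.290947-0.070724i  product +0.040329+0.038070i
  m=+4: Y*=+0.062342+0.250351i  Y=+0.412968-0.135910i  product +0.059770+0.094914i
  m=+5: Y*=+0.037671-0.428780i  Y=+0.257494-0.108086i  product -0.036645-0.114480i
  m=+6: Y*=-0.103956+0.233216i  Y=+0.084445-0.043632i  product +0.001397+0.024230i
Accumulated sum +0.278778+0.000000i; after 4π/(2l+1) scaling, +0.269479+0.000000i ⇒ P_6 = 0.269479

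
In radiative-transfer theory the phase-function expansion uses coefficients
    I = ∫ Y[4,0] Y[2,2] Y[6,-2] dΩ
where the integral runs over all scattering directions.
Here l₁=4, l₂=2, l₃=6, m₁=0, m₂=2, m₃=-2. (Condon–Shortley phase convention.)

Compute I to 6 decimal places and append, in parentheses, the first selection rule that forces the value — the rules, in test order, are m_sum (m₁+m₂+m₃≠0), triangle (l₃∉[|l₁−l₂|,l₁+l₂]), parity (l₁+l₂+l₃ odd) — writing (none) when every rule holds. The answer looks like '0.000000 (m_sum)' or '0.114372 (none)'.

Checks pass: Σm=0; 12 even; l₃=6∈[2,6].
(2·4+1)(2·2+1)(2·6+1) = 585
Δ: 0! 8! 4! / 13! → 1/6435
sum: t=0:+1/2304 = 1/2304
3j²(4 2 6; 0 0 0) = Δ·Π!·Σ² = 5/143  (sign +1)
sum: t=0:+1/13824 = 1/13824
3j²(4 2 6; 0 2 -2) = Δ·Π!·Σ² = 14/1287  (sign +1)
combine: 4πI² = 585·5/143·14/1287 = 350/1573
take √, sign +1: I = 0.13306527
No selection rule forces the value: the integral is nonzero (none).

0.133065 (none)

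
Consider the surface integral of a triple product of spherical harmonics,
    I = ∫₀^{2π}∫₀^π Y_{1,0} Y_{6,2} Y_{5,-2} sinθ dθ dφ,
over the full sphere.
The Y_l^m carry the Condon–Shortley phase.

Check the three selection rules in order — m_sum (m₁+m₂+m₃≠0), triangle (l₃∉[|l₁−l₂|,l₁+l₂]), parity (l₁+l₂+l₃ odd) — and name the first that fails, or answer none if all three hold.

Σmᵢ = 0  ✓
l₃∈[|l₁−l₂|,l₁+l₂]=[5,7], have l₃=5  ✓
Σlᵢ = 12 ⇒ even  ✓

none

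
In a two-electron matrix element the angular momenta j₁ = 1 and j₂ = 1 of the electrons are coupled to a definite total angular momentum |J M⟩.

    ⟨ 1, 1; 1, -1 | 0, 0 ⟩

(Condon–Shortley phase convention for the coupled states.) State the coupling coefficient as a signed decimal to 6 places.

+0.577350  (= +√(1/3))

j₁+j₂−J=2  J+j₁−j₂=0  J−j₁+j₂=0  j₁+j₂+J+1=3
(j₁±m₁, j₂±m₂, J±M) = (2,0,0,2,0,0)
P² = 4/3
sum k=0..0:
  [0] +1/2 = 1/2
S = 1/2
C² = P²·S² = 1/3 ; C = +0.577350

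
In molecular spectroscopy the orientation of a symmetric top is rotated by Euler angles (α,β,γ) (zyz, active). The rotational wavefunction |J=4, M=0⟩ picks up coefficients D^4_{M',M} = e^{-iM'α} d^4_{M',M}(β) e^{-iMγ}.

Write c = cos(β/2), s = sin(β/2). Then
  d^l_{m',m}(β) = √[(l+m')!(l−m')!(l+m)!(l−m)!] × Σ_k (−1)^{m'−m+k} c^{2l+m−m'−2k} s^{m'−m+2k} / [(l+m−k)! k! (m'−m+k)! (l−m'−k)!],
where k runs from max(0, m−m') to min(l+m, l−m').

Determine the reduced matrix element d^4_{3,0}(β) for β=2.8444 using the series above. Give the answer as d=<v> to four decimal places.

d^4_{3,0}(β=2.8444) via the finite sum:
With c≡cos(β/2)=0.148050 and s≡sin(β/2)=0.988980, N=[5040·1·24·24]^{1/2}=1703.830978
The bounds max(0,m−m')=0 and min(l+m,l−m')=1 give 2 terms
  k=0: (−1)^3·1703.8310/(144)·0.1481^5·0.9890^3 = -0.000814
  k=1: (−1)^4·1703.8310/(144)·0.1481^3·0.9890^5 = +0.036327
d^4_{3,0}(2.8444) = -0.000814 +0.036327 = +0.035513

d=0.0355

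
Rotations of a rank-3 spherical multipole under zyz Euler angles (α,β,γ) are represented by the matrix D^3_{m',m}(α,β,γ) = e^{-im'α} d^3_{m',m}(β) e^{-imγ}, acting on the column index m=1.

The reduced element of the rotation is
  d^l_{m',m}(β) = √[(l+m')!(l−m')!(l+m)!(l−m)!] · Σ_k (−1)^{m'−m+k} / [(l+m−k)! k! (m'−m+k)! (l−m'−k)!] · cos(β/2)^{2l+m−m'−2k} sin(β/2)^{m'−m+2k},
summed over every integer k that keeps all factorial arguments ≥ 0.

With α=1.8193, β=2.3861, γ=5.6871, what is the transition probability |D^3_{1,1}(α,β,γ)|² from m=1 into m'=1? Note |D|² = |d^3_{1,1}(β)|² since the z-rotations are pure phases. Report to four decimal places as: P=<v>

P=0.2341

D^3_{1,1}(1.8193,2.3861,5.6871) = e^{-i·1·1.8193}·d^3_{1,1}(2.3861)·e^{-i·1·5.6871}. Compute d first:
Half-angle: c=0.368827, s=0.929498. N=√(24·2·24·2)=48.000000
k: max(0,(1)−(1))=0 … min(3+(1),3−(1))=2
  k=0: (−1)^0·48.0000/(48)·0.3688^6·0.9295^0 = +0.002517
  k=1: (−1)^1·48.0000/(6)·0.3688^4·0.9295^2 = -0.127902
  k=2: (−1)^2·48.0000/(8)·0.3688^2·0.9295^4 = +0.609242
d^3_{1,1}(2.3861) = +0.002517 -0.127902 +0.609242 = +0.483858
|D^3_{1,1}|² = |d^3_{1,1}(β)|² = (+0.483858)² = 0.234118 (the z-rotation phases have unit modulus)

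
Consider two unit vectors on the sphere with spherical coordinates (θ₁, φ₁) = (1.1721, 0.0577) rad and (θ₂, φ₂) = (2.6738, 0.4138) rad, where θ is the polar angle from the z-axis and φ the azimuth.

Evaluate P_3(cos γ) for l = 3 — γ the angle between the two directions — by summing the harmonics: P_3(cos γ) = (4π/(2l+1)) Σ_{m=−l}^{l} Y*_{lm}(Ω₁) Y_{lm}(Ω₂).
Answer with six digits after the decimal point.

Addition theorem: P_3(cos γ) = (4π/7) Σ_m Y*_{lm}(Ω₁) Y_{lm}(Ω₂), m = −3…3:
  [-3]  conj(Y_{3,-3})(Ω₁) = (0.321671, 0.056244) ; Y_{3,-3}(Ω₂) = (0.012374, -0.036196) ; Δ = (0.006016, -0.010947)
  [-2]  conj(Y_{3,-2})(Ω₁) = (0.334716, 0.038799) ; Y_{3,-2}(Ω₂) = (-0.125499, 0.136565) ; Δ = (-0.047305, 0.040841)
  [-1]  conj(Y_{3,-1})(Ω₁) = (-0.073275, -0.004233) ; Y_{3,-1}(Ω₂) = (0.398065, -0.174813) ; Δ = (-0.029908, 0.011124)
  [+0]  conj(Y_{3,0})(Ω₁) = (-0.325449, -0.000000) ; Y_{3,0}(Ω₂) = (-0.327545, 0.000000) ; Δ = (0.106599, 0.000000)
  [+1]  conj(Y_{3,1})(Ω₁) = (0.073275, -0.004233) ; Y_{3,1}(Ω₂) = (-0.398065, -0.174813) ; Δ = (-0.029908, -0.011124)
  [+2]  conj(Y_{3,2})(Ω₁) = (0.334716, -0.038799) ; Y_{3,2}(Ω₂) = (-0.125499, -0.136565) ; Δ = (-0.047305, -0.040841)
  [+3]  conj(Y_{3,3})(Ω₁) = (-0.321671, 0.056244) ; Y_{3,3}(Ω₂) = (-0.012374, -0.036196) ; Δ = (0.006016, 0.010947)
Accumulated sum (-0.035795, 0.000000); after 4π/(2l+1) scaling, (-0.064258, 0.000000) ⇒ P_3 = -0.064258

-0.064258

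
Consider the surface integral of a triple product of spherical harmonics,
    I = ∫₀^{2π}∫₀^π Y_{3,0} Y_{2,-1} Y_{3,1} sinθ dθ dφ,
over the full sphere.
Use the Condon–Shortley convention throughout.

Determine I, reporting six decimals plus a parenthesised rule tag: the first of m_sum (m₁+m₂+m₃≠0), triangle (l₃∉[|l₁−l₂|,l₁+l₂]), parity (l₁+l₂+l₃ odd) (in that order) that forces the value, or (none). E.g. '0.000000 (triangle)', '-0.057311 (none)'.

Checks pass: Σm=0; 8 even; l₃=3∈[1,5].
(2·3+1)(2·2+1)(2·3+1) = 245
Δ: 2! 4! 2! / 9! → 1/3780
sum: t=0:+1/24 t=1:−1/4 t=2:+1/24 = -1/6
3j²(3 2 3; 0 0 0) = Δ·Π!·Σ² = 4/105  (sign +1)
sum: t=0:+1/12 t=1:−1/8 = -1/24
3j²(3 2 3; 0 -1 1) = Δ·Π!·Σ² = 1/210  (sign -1)
combine: 4πI² = 245·4/105·1/210 = 2/45
take √, sign -1: I = -0.05947080
No selection rule forces the value: the integral is nonzero (none).

-0.059471 (none)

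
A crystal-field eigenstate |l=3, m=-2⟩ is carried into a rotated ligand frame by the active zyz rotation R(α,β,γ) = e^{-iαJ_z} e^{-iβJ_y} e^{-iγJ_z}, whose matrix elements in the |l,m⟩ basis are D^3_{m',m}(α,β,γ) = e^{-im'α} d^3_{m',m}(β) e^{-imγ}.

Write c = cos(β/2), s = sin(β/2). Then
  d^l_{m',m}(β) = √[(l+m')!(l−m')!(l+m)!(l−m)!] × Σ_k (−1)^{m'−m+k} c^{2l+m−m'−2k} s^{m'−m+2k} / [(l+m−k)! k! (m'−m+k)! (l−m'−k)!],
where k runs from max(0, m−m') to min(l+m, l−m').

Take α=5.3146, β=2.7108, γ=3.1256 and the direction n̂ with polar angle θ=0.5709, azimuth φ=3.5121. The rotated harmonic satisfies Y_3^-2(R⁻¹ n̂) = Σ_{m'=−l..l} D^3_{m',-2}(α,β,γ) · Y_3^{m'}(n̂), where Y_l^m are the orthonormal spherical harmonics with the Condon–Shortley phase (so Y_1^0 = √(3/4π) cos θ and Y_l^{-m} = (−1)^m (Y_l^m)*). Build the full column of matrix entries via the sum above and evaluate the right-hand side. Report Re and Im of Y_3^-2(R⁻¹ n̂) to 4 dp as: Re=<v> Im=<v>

Need the full column D^3_{m',-2} for m'=−3..3 at α=5.3146, β=2.7108, γ=3.1256.
cos(β/2)=0.213735, sin(β/2)=0.976892
d^3_{-3,-2}: single k=1 term ⇒ +0.001067;  D = -0.001045-0.000216i
d^3_{-2,-2}: k∈[0..1] ⇒ +0.000095 -0.009958 = -0.009862;  D = +0.003826+0.009090i
d^3_{-1,-2}: k∈[0..1] ⇒ -0.001378 +0.057570 = +0.056192;  D = +0.030334-0.047301i
d^3_{0,-2}: k∈[0..1] ⇒ +0.010908 -0.227875 = -0.216967;  D = -0.216856+0.006939i
d^3_{1,-2}: k∈[0..1] ⇒ -0.057570 +0.601322 = +0.543752;  D = +0.322190+0.438019i
d^3_{2,-2}: k∈[0..1] ⇒ +0.208020 -0.869118 = -0.661098;  D = +0.216967-0.624480i
d^3_{3,-2}: single k=0 term ⇒ -0.465782;  D = +0.449177-0.123261i
Y_3^{m'}(θ=0.5709,φ=3.5121) and Σ D·Y over m':
  (-0.0010-0.0002i)·(-0.0292+0.0590i)  (+0.0038+0.0091i)·(+0.1853-0.1695i)  (+0.0303-0.0473i)·(-0.4135+0.1606i)  (-0.2169+0.0069i)·(+0.1695+0.0000i)  (+0.3222+0.4380i)·(+0.4135+0.1606i)  (+0.2170-0.6245i)·(+0.1853+0.1695i)  (+0.4492-0.1233i)·(+0.0292+0.0590i)
Y_3^-2(R⁻¹ n̂) = +0.189889+0.203439i

Re=0.1899 Im=0.2034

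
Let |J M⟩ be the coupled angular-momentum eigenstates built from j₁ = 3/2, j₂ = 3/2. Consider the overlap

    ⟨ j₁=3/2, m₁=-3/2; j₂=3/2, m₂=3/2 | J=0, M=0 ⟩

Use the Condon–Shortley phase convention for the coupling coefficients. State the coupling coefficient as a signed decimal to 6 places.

-0.500000  (= −√(1/4))

triangle: 3!×0!×0!/4! = 6/24
(j±m)!: 0!×3!×3!×0!×0!×0! = 36
prefactor² = (2J+1)×Δ×N² = 9
  k=3: −1/(3!×0!×0!×0!×0!×0!) = -1/6
Σ = -1/6  ⇒  CG² = 9×(-1/6)² = 1/4
CG = −√(1/4) = -0.500000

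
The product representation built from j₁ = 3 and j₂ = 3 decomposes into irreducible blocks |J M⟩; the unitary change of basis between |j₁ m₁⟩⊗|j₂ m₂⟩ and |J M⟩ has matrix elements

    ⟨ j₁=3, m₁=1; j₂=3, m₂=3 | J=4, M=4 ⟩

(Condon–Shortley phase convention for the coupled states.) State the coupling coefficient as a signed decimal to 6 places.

j₁+j₂−J=2  J+j₁−j₂=4  J−j₁+j₂=4  j₁+j₂+J+1=11
(j₁±m₁, j₂±m₂, J±M) = (4,2,6,0,8,0)
P² = 3981312/11
sum k=2..2:
  [2] +1/1152 = 1/1152
S = 1/1152
C² = P²·S² = 3/11 ; C = +0.522233

+√(3/11) ≈ +0.522233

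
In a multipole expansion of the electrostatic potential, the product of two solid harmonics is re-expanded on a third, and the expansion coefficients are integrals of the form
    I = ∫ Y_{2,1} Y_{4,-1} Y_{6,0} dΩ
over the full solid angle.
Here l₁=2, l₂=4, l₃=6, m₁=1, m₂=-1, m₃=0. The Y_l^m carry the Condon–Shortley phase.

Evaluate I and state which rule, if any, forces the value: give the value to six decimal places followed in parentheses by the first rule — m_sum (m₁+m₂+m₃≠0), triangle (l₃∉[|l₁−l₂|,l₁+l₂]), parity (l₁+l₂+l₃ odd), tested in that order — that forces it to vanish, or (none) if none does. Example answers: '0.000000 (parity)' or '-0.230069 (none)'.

m-sum 0 ✓  L=12 even ✓  2≤6≤6 ✓
Π(2lᵢ+1) = 5×9×13 = 585
triangle coeff Δ(2,4,6) = 1/6435
Σ_t [0,0]: t=0:+1/2304 = 1/2304
(3j)²=5/143 [(2 4 6; 0 0 0)], sign=+1
Σ_t [0,0]: t=0:+1/4320 = 1/4320
(3j)²=8/429 [(2 4 6; 1 -1 0)], sign=+1
⇒ 4πI² = 600/1573
I = (+1)√(600/1573/(4π)) = 0.17422334
No selection rule forces the value: the integral is nonzero (none).

0.174223 (none)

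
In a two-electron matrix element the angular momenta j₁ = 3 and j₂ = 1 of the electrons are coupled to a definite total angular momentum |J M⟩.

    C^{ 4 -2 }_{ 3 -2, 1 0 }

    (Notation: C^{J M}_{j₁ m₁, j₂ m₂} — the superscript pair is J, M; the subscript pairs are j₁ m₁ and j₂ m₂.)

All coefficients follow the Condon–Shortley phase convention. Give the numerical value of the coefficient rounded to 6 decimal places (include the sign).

+√(3/7) = +0.654654

j₁+j₂−J=0  J+j₁−j₂=6  J−j₁+j₂=2  j₁+j₂+J+1=9
(j₁±m₁, j₂±m₂, J±M) = (1,5,1,1,2,6)
P² = 43200/7
sum k=0..0:
  [0] +1/120 = 1/120
S = 1/120
C² = P²·S² = 3/7 ; C = +0.654654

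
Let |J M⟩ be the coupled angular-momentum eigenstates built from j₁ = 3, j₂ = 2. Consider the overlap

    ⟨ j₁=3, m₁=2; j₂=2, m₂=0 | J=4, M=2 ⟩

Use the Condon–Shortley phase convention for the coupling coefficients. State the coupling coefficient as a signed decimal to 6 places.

triangle: 1!·5!·3!/10! = 720/3628800
(j±m)!: 5!·1!·2!·2!·6!·2! = 691200
prefactor² = (2J+1)·Δ·N² = 8640/7
  k=0: +1/(0!·1!·1!·2!·4!·1!) = 1/48
  k=1: −1/(1!·0!·0!·1!·5!·2!) = -1/240
Σ = 1/60  ⇒  CG² = 8640/7·(1/60)² = 12/35
CG = +√(12/35) = +0.585540

+√(12/35) = +0.585540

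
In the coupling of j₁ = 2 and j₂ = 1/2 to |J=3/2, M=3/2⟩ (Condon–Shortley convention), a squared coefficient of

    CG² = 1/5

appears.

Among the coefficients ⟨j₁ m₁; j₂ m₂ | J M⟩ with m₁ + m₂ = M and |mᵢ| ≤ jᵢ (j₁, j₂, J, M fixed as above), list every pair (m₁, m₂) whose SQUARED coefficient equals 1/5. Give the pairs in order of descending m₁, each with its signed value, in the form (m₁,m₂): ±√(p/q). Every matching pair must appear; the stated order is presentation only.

(1,1/2): −√(1/5)

Admissible pairs with m₁+m₂ = M = 3/2: (1,1/2), (2,-1/2)
  (m₁,m₂)=(2,-1/2): CG² = 4/5, CG = +√(4/5)
  (m₁,m₂)=(1,1/2): CG² = 1/5, CG = −√(1/5)   ← matches the target
Pairs with CG² = 1/5: (1,1/2): −√(1/5)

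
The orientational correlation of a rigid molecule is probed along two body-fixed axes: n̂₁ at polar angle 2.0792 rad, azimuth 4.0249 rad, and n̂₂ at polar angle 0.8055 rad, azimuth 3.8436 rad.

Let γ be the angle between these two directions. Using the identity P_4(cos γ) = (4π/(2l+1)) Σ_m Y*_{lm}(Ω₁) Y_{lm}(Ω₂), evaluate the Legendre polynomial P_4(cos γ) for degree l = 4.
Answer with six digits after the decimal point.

0.103729

Summing Y*_{l m}(θ₁,φ₁)·Y_{l m}(θ₂,φ₂) over m ∈ [−4, 4]; prefactor 4π/(2·4+1) = 1.396263:
  m=-4: (-0.238149, -0.098348) × (-0.113107, -0.039193) = (0.023082, 0.020458)  (running Σ = (0.023082, 0.020458))
  m=-3: (-0.358009, 0.191726) × (0.165880, 0.279749) = (-0.113022, -0.068349)  (running Σ = (-0.089940, -0.047891))
  m=-2: (-0.032715, 0.164925) × (0.068145, -0.404790) = (0.064531, 0.024481)  (running Σ = (-0.025409, -0.023410))
  m=-1: (-0.171228, -0.208529) × (-0.064846, 0.054842) = (0.022540, 0.004132)  (running Σ = (-0.002870, -0.019278))
  m=0: (-0.226754, -0.000000) × (-0.352937, 0.000000) = (0.080030, 0.000000)  (running Σ = (0.077160, -0.019278))
  m=1: (0.171228, -0.208529) × (0.064846, 0.054842) = (0.022540, -0.004132)  (running Σ = (0.099700, -0.023410))
  m=2: (-0.032715, -0.164925) × (0.068145, 0.404790) = (0.064531, -0.024481)  (running Σ = (0.164230, -0.047891))
  m=3: (0.358009, 0.191726) × (-0.165880, 0.279749) = (-0.113022, 0.068349)  (running Σ = (0.051209, 0.020458))
  m=4: (-0.238149, 0.098348) × (-0.113107, 0.039193) = (0.023082, -0.020458)  (running Σ = (0.074291, 0.000000))
Accumulated sum (0.074291, 0.000000); after 4π/(2l+1) scaling, (0.103729, 0.000000) ⇒ P_4 = 0.103729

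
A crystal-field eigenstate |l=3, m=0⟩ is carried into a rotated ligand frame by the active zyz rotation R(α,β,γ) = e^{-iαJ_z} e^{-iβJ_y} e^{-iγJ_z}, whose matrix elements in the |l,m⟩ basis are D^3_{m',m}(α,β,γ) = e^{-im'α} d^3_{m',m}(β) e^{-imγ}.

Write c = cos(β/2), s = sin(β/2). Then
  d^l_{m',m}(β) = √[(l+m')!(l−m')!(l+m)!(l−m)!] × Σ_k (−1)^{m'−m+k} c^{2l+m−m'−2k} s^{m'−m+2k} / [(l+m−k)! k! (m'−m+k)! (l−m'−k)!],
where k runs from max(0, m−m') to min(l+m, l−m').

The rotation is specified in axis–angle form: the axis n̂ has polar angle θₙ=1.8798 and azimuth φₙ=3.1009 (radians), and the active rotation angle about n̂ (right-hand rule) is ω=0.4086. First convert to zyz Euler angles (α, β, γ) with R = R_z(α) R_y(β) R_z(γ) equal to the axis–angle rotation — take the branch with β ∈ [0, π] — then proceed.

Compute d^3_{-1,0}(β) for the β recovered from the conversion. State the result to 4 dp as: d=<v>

Axis–angle → zyz. n̂ = (sinθₙcosφₙ, sinθₙsinφₙ, cosθₙ) = (-0.951848, +0.038755, -0.304110), ω = 0.4086.
R = I cosω + sinω [n̂]ₓ + (1−cosω) n̂n̂ᵀ gives
  R = [+0.992263, +0.117794, +0.039228; -0.123867, +0.917802, +0.377223; +0.008431, -0.379163, +0.925291]
β = atan2(√(R₁₃²+R₂₃²), R₃₃) = 0.388993; α = atan2(R₂₃, R₁₃) mod 2π = 1.467178; γ = atan2(R₃₂, −R₃₁) mod 2π = 4.690156
d^3_{-1,0}(β=0.3890) via the finite sum:
Half-angle: c=0.981145, s=0.193273. N=√(2·24·6·6)=41.569219
k: max(0,(0)−(-1))=1 … min(3+(0),3−(-1))=3
  k=1: (−1)^0·41.5692/(12)·0.9811^5·0.1933^1 = +0.608734
  k=2: (−1)^1·41.5692/(4)·0.9811^3·0.1933^3 = -0.070864
  k=3: (−1)^2·41.5692/(12)·0.9811^1·0.1933^5 = +0.000917
d^3_{-1,0}(0.3890) = +0.608734 -0.070864 +0.000917 = +0.538787

d=0.5388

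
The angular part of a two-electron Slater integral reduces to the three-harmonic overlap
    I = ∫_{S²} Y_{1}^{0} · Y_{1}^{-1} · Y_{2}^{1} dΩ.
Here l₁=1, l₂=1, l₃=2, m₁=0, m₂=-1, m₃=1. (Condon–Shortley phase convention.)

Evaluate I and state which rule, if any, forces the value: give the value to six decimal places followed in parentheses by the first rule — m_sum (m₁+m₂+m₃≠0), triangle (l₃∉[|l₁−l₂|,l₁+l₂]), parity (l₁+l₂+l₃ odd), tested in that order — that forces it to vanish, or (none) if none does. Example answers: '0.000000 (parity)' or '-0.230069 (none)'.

-0.218510 (none)

m-sum 0 ✓  L=4 even ✓  0≤2≤2 ✓
Π(2lᵢ+1) = 3×3×5 = 45
triangle coeff Δ(1,1,2) = 1/30
Σ_t [0,0]: t=0:+1/1 = 1/1
(3j)²=2/15 [(1 1 2; 0 0 0)], sign=+1
Σ_t [0,0]: t=0:+1/2 = 1/2
(3j)²=1/10 [(1 1 2; 0 -1 1)], sign=-1
⇒ 4πI² = 3/5
I = (-1)√(3/5/(4π)) = -0.21850969
No selection rule forces the value: the integral is nonzero (none).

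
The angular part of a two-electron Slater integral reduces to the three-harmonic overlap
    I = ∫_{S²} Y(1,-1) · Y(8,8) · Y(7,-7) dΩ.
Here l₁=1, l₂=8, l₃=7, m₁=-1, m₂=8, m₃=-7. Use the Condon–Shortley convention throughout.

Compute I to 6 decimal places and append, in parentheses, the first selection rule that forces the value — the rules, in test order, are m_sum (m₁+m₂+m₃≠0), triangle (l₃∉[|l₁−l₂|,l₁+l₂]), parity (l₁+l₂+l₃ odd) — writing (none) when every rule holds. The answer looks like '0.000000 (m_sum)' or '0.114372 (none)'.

Rules hold: Σm=0, L=16 even, 7≤7≤9.
N = 3·17·15 = 765
Δ = 2!·0!·14!/17! = 1/2040
Racah Σ t=1..1: t=1:−1/25401600 = -1/25401600
⇒ 3j(1 8 7; 0 0 0)² = 8/255, sgn +1
Racah Σ t=2..2: t=2:+1/174356582400 = 1/174356582400
⇒ 3j(1 8 7; -1 8 -7)² = 1/17, sgn +1
4πI² = N·(3j₀)²·(3jₘ)² = 24/17
I = +1·√(1.41176/4π) = 0.33517856
No selection rule forces the value: the integral is nonzero (none).

0.335179 (none)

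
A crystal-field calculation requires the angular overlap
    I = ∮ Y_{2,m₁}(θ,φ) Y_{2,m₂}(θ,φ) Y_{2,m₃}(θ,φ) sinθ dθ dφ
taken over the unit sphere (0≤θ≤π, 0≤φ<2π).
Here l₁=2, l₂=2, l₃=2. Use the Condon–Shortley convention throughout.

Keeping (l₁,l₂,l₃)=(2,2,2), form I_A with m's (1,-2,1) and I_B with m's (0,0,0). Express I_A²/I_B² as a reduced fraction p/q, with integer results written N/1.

Shared (l₁,l₂,l₃)=(2,2,2): N and (l;000)² cancel in I_A²/I_B².
A: Δ = 2!·2!·2!/7! = 1/630; Racah Σ t=0..0: t=0:+1/4 = 1/4; ⇒ 3j(2 2 2; 1 -2 1)² = 3/35, sgn -1
B: Δ = 2!·2!·2!/7! = 1/630; Racah Σ t=0..2: t=0:+1/8 t=1:−1/1 t=2:+1/8 = -3/4; ⇒ 3j(2 2 2; 0 0 0)² = 2/35, sgn -1
I_A²/I_B² = (3/35)/(2/35) = 3/2

3/2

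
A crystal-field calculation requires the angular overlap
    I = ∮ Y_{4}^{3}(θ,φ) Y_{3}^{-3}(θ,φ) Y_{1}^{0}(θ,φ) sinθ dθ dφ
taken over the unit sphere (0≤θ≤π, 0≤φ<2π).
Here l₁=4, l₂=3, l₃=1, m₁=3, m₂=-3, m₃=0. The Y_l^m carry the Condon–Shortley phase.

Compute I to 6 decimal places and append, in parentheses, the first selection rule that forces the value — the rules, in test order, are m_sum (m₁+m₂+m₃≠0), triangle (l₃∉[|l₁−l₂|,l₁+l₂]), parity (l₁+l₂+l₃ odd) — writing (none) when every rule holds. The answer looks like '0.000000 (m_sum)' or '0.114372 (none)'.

m-sum 0 ✓  L=8 even ✓  1≤1≤7 ✓
Π(2lᵢ+1) = 9×7×3 = 189
triangle coeff Δ(4,3,1) = 1/252
Σ_t [3,3]: t=3:−1/36 = -1/36
(3j)²=4/63 [(4 3 1; 0 0 0)], sign=+1
Σ_t [0,0]: t=0:+1/720 = 1/720
(3j)²=1/36 [(4 3 1; 3 -3 0)], sign=-1
⇒ 4πI² = 1/3
I = (-1)√(1/3/(4π)) = -0.16286750
No selection rule forces the value: the integral is nonzero (none).

-0.162868 (none)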